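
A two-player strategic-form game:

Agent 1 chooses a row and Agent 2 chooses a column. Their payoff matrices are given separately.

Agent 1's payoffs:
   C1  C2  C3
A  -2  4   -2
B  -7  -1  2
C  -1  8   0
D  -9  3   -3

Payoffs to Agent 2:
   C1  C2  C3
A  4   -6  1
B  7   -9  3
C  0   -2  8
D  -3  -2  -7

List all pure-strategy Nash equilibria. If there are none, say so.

This game has no pure Nash equilibrium.

Agent 1 against C1: payoffs -2, -7, -1, -9 → best response C.
Agent 1 against C2: payoffs 4, -1, 8, 3 → best response C.
Agent 1 against C3: payoffs -2, 2, 0, -3 → best response B.
Agent 2 against A: payoffs 4, -6, 1 → best response C1.
Agent 2 against B: payoffs 7, -9, 3 → best response C1.
Agent 2 against C: payoffs 0, -2, 8 → best response C3.
Agent 2 against D: payoffs -3, -2, -7 → best response C2.
No profile is a mutual best response for all players.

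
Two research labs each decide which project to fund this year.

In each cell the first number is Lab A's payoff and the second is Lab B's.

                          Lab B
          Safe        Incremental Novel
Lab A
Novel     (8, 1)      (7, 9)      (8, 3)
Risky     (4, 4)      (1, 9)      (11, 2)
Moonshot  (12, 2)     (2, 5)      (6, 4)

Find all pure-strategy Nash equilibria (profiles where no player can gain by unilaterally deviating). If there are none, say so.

The unique pure-strategy Nash equilibrium is (Novel, Incremental).

Lab A against Safe: payoffs 8, 4, 12 → best response Moonshot.
Lab A against Incremental: payoffs 7, 1, 2 → best response Novel.
Lab A against Novel: payoffs 8, 11, 6 → best response Risky.
Lab B against Novel: payoffs 1, 9, 3 → best response Incremental.
Lab B against Risky: payoffs 4, 9, 2 → best response Incremental.
Lab B against Moonshot: payoffs 2, 5, 4 → best response Incremental.
Mutual best responses: (Novel, Incremental).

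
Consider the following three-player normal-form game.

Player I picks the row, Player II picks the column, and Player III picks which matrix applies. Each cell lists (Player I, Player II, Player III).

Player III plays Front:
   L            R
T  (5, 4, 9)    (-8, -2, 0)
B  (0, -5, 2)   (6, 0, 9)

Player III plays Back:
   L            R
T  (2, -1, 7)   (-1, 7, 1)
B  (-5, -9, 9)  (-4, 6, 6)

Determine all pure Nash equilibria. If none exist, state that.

Mark each player's best response to every combination of opponents' strategies; a profile where every player is best-responding is a pure Nash equilibrium.
Player I against (L, Front): payoffs 5, 0 → best response T.
Player I against (L, Back): payoffs 2, -5 → best response T.
Player I against (R, Front): payoffs -8, 6 → best response B.
Player I against (R, Back): payoffs -1, -4 → best response T.
Player II against (T, Front): payoffs 4, -2 → best response L.
Player II against (T, Back): payoffs -1, 7 → best response R.
Player II against (B, Front): payoffs -5, 0 → best response R.
Player II against (B, Back): payoffs -9, 6 → best response R.
Player III against (T, L): payoffs 9, 7 → best response Front.
Player III against (T, R): payoffs 0, 1 → best response Back.
Player III against (B, L): payoffs 2, 9 → best response Back.
Player III against (B, R): payoffs 9, 6 → best response Front.
Mutual best responses: (T, L, Front); (T, R, Back); (B, R, Front).

(T, L, Front) and (T, R, Back) and (B, R, Front)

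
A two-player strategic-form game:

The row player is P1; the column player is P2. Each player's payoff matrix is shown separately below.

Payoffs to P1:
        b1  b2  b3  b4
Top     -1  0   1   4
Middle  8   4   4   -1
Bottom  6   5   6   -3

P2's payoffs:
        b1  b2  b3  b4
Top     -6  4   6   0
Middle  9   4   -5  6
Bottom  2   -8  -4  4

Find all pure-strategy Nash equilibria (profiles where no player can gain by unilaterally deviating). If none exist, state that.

Mark each player's best response to every combination of opponents' strategies; a profile where every player is best-responding is a pure Nash equilibrium.
P1 against b1: payoffs -1, 8, 6 → best response Middle.
P1 against b2: payoffs 0, 4, 5 → best response Bottom.
P1 against b3: payoffs 1, 4, 6 → best response Bottom.
P1 against b4: payoffs 4, -1, -3 → best response Top.
P2 against Top: payoffs -6, 4, 6, 0 → best response b3.
P2 against Middle: payoffs 9, 4, -5, 6 → best response b1.
P2 against Bottom: payoffs 2, -8, -4, 4 → best response b4.
Mutual best responses: (Middle, b1).

(Middle, b1)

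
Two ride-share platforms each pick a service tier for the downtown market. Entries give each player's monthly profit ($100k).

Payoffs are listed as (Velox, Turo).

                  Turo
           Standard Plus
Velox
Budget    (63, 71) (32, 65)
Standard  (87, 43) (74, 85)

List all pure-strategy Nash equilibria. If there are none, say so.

The unique pure-strategy Nash equilibrium is (Standard, Plus).

(Budget, Standard): Velox can switch to Standard (63 → 87). Not NE.
(Budget, Plus): Velox can switch to Standard (32 → 74). Not NE.
(Standard, Standard): Turo can switch to Plus (43 → 85). Not NE.
(Standard, Plus): Velox gets 74, best alternative 32; Turo gets 85, best alternative 43. No profitable deviation — NE.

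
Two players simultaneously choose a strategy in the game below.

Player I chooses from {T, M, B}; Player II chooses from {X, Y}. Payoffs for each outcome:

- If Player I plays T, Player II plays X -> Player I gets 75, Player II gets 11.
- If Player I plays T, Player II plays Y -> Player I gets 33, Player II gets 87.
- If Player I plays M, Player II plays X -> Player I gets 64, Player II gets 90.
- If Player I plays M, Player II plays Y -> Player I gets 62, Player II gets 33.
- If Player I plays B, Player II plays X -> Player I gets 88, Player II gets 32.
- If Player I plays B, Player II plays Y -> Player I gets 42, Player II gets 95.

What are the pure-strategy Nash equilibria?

Mark each player's best response to every combination of opponents' strategies; a profile where every player is best-responding is a pure Nash equilibrium.
Player I against X: payoffs 75, 64, 88 → best response B.
Player I against Y: payoffs 33, 62, 42 → best response M.
Player II against T: payoffs 11, 87 → best response Y.
Player II against M: payoffs 90, 33 → best response X.
Player II against B: payoffs 32, 95 → best response Y.
No profile is a mutual best response for all players.

This game has no pure Nash equilibrium.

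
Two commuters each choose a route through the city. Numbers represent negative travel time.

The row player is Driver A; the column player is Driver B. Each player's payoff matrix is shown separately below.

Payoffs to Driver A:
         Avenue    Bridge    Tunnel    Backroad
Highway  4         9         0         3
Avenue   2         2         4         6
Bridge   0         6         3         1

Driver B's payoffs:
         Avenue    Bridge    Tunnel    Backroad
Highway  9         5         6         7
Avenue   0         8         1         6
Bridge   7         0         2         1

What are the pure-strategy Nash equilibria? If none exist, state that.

Mark each player's best response to every combination of opponents' strategies; a profile where every player is best-responding is a pure Nash equilibrium.
Driver A against Avenue: payoffs 4, 2, 0 → best response Highway.
Driver A against Bridge: payoffs 9, 2, 6 → best response Highway.
Driver A against Tunnel: payoffs 0, 4, 3 → best response Avenue.
Driver A against Backroad: payoffs 3, 6, 1 → best response Avenue.
Driver B against Highway: payoffs 9, 5, 6, 7 → best response Avenue.
Driver B against Avenue: payoffs 0, 8, 1, 6 → best response Bridge.
Driver B against Bridge: payoffs 7, 0, 2, 1 → best response Avenue.
Mutual best responses: (Highway, Avenue).

The unique pure-strategy Nash equilibrium is (Highway, Avenue).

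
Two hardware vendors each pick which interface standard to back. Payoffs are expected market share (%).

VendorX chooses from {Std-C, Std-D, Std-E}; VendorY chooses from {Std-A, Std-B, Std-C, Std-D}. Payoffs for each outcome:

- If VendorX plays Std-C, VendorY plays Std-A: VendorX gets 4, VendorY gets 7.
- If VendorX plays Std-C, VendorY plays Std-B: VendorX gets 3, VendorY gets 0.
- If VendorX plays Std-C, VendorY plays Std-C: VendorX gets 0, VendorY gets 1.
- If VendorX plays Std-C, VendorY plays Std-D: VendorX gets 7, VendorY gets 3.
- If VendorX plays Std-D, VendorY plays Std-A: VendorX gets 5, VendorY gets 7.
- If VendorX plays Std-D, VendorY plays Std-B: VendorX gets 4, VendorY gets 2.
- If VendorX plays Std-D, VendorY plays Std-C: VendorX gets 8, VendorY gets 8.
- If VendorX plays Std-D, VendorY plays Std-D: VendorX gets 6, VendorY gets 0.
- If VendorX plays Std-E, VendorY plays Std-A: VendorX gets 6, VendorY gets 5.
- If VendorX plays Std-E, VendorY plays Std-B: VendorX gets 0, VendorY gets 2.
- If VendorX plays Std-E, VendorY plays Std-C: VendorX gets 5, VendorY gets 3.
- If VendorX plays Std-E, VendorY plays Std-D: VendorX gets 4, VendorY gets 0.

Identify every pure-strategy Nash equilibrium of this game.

The pure Nash equilibria are (Std-D, Std-C); (Std-E, Std-A).

(Std-C, Std-A): VendorX can switch to Std-D (4 → 5). Not NE.
(Std-C, Std-B): VendorX can switch to Std-D (3 → 4). Not NE.
(Std-C, Std-C): VendorX can switch to Std-D (0 → 8). Not NE.
(Std-C, Std-D): VendorY can switch to Std-A (3 → 7). Not NE.
(Std-D, Std-A): VendorX can switch to Std-E (5 → 6). Not NE.
(Std-D, Std-B): VendorY can switch to Std-A (2 → 7). Not NE.
(Std-D, Std-C): VendorX gets 8, best alternative 5; VendorY gets 8, best alternative 7. No profitable deviation — NE.
(Std-D, Std-D): VendorX can switch to Std-C (6 → 7). Not NE.
(Std-E, Std-A): VendorX gets 6, best alternative 5; VendorY gets 5, best alternative 3. No profitable deviation — NE.
(Std-E, Std-B): VendorX can switch to Std-C (0 → 3). Not NE.
(Std-E, Std-C): VendorX can switch to Std-D (5 → 8). Not NE.
(Std-E, Std-D): VendorX can switch to Std-C (4 → 7). Not NE.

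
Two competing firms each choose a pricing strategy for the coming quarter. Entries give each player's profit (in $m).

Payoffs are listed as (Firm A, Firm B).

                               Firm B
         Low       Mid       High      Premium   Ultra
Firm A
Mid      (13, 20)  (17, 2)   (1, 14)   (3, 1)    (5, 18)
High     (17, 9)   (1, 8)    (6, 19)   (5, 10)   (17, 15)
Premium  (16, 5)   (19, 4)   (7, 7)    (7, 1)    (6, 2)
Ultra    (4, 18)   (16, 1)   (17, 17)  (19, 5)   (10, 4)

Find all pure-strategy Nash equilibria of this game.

none

Mark each player's best response to every combination of opponents' strategies; a profile where every player is best-responding is a pure Nash equilibrium.
Firm A against Low: payoffs 13, 17, 16, 4 → best response High.
Firm A against Mid: payoffs 17, 1, 19, 16 → best response Premium.
Firm A against High: payoffs 1, 6, 7, 17 → best response Ultra.
Firm A against Premium: payoffs 3, 5, 7, 19 → best response Ultra.
Firm A against Ultra: payoffs 5, 17, 6, 10 → best response High.
Firm B against Mid: payoffs 20, 2, 14, 1, 18 → best response Low.
Firm B against High: payoffs 9, 8, 19, 10, 15 → best response High.
Firm B against Premium: payoffs 5, 4, 7, 1, 2 → best response High.
Firm B against Ultra: payoffs 18, 1, 17, 5, 4 → best response Low.
No profile is a mutual best response for all players.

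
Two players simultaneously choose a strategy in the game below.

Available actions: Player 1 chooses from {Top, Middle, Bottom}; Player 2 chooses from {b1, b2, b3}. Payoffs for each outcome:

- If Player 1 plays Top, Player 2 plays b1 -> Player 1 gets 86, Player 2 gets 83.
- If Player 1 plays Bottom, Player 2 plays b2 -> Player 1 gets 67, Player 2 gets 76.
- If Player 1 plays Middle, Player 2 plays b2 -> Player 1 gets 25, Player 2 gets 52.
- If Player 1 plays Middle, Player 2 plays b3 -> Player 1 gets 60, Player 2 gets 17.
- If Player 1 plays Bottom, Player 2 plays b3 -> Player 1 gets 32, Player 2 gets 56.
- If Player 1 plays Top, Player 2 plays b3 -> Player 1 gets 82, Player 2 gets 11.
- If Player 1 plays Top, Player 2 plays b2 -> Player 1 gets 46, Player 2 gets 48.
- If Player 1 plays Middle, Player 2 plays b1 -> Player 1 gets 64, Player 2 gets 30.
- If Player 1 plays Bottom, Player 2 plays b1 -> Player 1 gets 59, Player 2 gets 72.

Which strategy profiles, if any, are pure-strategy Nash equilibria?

(Top, b1) and (Bottom, b2)

Check each profile: it is a Nash equilibrium iff no player can strictly gain by switching unilaterally.
(Top, b1): Player 1 gets 86, best alternative 64; Player 2 gets 83, best alternative 48. No profitable deviation — NE.
(Top, b2): Player 1 can switch to Bottom (46 → 67). Not NE.
(Top, b3): Player 2 can switch to b1 (11 → 83). Not NE.
(Middle, b1): Player 1 can switch to Top (64 → 86). Not NE.
(Middle, b2): Player 1 can switch to Top (25 → 46). Not NE.
(Middle, b3): Player 1 can switch to Top (60 → 82). Not NE.
(Bottom, b1): Player 1 can switch to Top (59 → 86). Not NE.
(Bottom, b2): Player 1 gets 67, best alternative 46; Player 2 gets 76, best alternative 72. No profitable deviation — NE.
(Bottom, b3): Player 1 can switch to Top (32 → 82). Not NE.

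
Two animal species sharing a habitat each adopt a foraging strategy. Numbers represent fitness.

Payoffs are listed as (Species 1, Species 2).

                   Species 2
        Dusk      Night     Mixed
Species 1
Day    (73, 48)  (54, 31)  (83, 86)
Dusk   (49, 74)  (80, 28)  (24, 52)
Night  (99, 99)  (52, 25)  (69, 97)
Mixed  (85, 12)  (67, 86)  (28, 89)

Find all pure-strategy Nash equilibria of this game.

Pure-strategy Nash equilibria: (Day, Mixed) and (Night, Dusk)

Species 1 against Dusk: payoffs 73, 49, 99, 85 → best response Night.
Species 1 against Night: payoffs 54, 80, 52, 67 → best response Dusk.
Species 1 against Mixed: payoffs 83, 24, 69, 28 → best response Day.
Species 2 against Day: payoffs 48, 31, 86 → best response Mixed.
Species 2 against Dusk: payoffs 74, 28, 52 → best response Dusk.
Species 2 against Night: payoffs 99, 25, 97 → best response Dusk.
Species 2 against Mixed: payoffs 12, 86, 89 → best response Mixed.
Mutual best responses: (Day, Mixed); (Night, Dusk).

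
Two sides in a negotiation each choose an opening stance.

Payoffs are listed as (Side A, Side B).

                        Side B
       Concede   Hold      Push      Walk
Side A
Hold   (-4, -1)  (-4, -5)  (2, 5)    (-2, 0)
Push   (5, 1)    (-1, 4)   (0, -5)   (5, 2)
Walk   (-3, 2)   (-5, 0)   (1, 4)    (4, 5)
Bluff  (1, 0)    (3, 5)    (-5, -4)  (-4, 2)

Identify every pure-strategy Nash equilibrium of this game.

The pure Nash equilibria are (Hold, Push); (Bluff, Hold).

For each player, find the best response to each opponent profile; mutual best responses are the pure NE.
Side A against Concede: payoffs -4, 5, -3, 1 → best response Push.
Side A against Hold: payoffs -4, -1, -5, 3 → best response Bluff.
Side A against Push: payoffs 2, 0, 1, -5 → best response Hold.
Side A against Walk: payoffs -2, 5, 4, -4 → best response Push.
Side B against Hold: payoffs -1, -5, 5, 0 → best response Push.
Side B against Push: payoffs 1, 4, -5, 2 → best response Hold.
Side B against Walk: payoffs 2, 0, 4, 5 → best response Walk.
Side B against Bluff: payoffs 0, 5, -4, 2 → best response Hold.
Mutual best responses: (Hold, Push); (Bluff, Hold).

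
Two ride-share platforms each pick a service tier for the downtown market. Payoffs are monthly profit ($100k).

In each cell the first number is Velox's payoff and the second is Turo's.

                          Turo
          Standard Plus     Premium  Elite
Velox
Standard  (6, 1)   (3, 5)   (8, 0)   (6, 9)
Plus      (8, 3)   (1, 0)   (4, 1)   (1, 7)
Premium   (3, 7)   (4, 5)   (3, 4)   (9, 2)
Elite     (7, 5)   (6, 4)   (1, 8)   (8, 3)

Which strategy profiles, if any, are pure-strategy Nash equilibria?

(Standard, Standard): Velox can switch to Plus (6 → 8). Not NE.
(Standard, Plus): Velox can switch to Premium (3 → 4). Not NE.
(Standard, Premium): Turo can switch to Standard (0 → 1). Not NE.
(Standard, Elite): Velox can switch to Premium (6 → 9). Not NE.
(Plus, Standard): Turo can switch to Elite (3 → 7). Not NE.
(Plus, Plus): Velox can switch to Standard (1 → 3). Not NE.
(Plus, Premium): Velox can switch to Standard (4 → 8). Not NE.
(Plus, Elite): Velox can switch to Standard (1 → 6). Not NE.
(Premium, Standard): Velox can switch to Standard (3 → 6). Not NE.
(Premium, Plus): Velox can switch to Elite (4 → 6). Not NE.
(The remaining 6 profiles each have a profitable deviation by the same check.)

There is no pure-strategy Nash equilibrium.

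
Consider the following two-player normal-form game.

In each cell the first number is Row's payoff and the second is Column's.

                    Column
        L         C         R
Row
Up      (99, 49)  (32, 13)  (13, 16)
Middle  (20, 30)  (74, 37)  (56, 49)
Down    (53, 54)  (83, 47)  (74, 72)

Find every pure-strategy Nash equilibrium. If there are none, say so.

The pure Nash equilibria are (Up, L) and (Down, R).

(Up, L): Row gets 99, best alternative 53; Column gets 49, best alternative 16. No profitable deviation — NE.
(Up, C): Row can switch to Middle (32 → 74). Not NE.
(Up, R): Row can switch to Middle (13 → 56). Not NE.
(Middle, L): Row can switch to Up (20 → 99). Not NE.
(Middle, C): Row can switch to Down (74 → 83). Not NE.
(Middle, R): Row can switch to Down (56 → 74). Not NE.
(Down, L): Row can switch to Up (53 → 99). Not NE.
(Down, C): Column can switch to L (47 → 54). Not NE.
(Down, R): Row gets 74, best alternative 56; Column gets 72, best alternative 54. No profitable deviation — NE.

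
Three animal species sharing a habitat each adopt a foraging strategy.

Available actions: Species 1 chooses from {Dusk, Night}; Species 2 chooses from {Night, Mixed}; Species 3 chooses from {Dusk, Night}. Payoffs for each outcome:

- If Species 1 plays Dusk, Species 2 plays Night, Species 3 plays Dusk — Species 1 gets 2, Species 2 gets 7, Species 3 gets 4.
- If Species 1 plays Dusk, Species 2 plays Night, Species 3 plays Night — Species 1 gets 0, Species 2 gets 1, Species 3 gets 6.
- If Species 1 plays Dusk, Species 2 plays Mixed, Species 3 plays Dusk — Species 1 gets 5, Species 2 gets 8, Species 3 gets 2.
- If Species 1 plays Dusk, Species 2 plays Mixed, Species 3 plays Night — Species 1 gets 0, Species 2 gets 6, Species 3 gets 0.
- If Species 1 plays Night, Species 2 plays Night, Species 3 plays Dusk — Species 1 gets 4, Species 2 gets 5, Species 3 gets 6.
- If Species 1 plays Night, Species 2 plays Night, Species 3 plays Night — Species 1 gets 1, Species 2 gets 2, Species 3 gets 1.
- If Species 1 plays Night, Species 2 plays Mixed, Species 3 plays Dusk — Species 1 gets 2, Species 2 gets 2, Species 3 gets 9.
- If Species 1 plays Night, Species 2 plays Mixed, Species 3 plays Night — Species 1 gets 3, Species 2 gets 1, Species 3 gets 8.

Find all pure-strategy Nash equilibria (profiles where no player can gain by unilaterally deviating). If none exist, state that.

The pure Nash equilibria are (Dusk, Mixed, Dusk), (Night, Night, Dusk).

(Dusk, Night, Dusk): Species 1 can switch to Night (2 → 4). Not NE.
(Dusk, Night, Night): Species 1 can switch to Night (0 → 1). Not NE.
(Dusk, Mixed, Dusk): Species 1 gets 5, best alternative 2; Species 2 gets 8, best alternative 7; Species 3 gets 2, best alternative 0. No profitable deviation — NE.
(Dusk, Mixed, Night): Species 1 can switch to Night (0 → 3). Not NE.
(Night, Night, Dusk): Species 1 gets 4, best alternative 2; Species 2 gets 5, best alternative 2; Species 3 gets 6, best alternative 1. No profitable deviation — NE.
(Night, Night, Night): Species 3 can switch to Dusk (1 → 6). Not NE.
(Night, Mixed, Dusk): Species 1 can switch to Dusk (2 → 5). Not NE.
(Night, Mixed, Night): Species 2 can switch to Night (1 → 2). Not NE.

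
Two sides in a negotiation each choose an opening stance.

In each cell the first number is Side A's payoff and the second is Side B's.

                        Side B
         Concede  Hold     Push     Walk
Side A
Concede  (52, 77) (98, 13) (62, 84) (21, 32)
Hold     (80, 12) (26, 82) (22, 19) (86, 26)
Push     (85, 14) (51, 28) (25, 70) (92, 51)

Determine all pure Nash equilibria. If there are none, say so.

(Concede, Push)

Mark each player's best response to every combination of opponents' strategies; a profile where every player is best-responding is a pure Nash equilibrium.
Side A against Concede: payoffs 52, 80, 85 → best response Push.
Side A against Hold: payoffs 98, 26, 51 → best response Concede.
Side A against Push: payoffs 62, 22, 25 → best response Concede.
Side A against Walk: payoffs 21, 86, 92 → best response Push.
Side B against Concede: payoffs 77, 13, 84, 32 → best response Push.
Side B against Hold: payoffs 12, 82, 19, 26 → best response Hold.
Side B against Push: payoffs 14, 28, 70, 51 → best response Push.
Mutual best responses: (Concede, Push).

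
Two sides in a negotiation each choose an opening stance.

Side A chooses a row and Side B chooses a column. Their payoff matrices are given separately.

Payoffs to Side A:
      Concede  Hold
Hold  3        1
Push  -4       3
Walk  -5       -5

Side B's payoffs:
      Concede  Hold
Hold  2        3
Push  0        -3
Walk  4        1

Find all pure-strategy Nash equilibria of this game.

There is no pure-strategy Nash equilibrium.

Side A against Concede: payoffs 3, -4, -5 → best response Hold.
Side A against Hold: payoffs 1, 3, -5 → best response Push.
Side B against Hold: payoffs 2, 3 → best response Hold.
Side B against Push: payoffs 0, -3 → best response Concede.
Side B against Walk: payoffs 4, 1 → best response Concede.
No profile is a mutual best response for all players.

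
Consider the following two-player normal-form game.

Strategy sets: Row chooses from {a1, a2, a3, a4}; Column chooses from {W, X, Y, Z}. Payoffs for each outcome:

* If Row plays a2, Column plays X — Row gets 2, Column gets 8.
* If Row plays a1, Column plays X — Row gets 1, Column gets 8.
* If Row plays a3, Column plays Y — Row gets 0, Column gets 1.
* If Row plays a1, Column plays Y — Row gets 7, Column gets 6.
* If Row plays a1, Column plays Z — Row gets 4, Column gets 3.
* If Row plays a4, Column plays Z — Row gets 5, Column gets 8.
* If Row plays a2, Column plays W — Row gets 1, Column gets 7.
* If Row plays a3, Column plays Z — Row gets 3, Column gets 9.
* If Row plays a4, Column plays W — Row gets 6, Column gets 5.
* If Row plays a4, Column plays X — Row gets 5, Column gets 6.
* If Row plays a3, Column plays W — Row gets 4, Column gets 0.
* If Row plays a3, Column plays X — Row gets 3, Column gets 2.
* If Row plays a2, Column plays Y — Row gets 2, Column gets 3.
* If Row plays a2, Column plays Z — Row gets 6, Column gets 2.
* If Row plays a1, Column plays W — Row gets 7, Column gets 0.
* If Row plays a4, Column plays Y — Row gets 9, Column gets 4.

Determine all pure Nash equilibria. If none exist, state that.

No pure-strategy Nash equilibrium.

For each player, find the best response to each opponent profile; mutual best responses are the pure NE.
Row against W: payoffs 7, 1, 4, 6 → best response a1.
Row against X: payoffs 1, 2, 3, 5 → best response a4.
Row against Y: payoffs 7, 2, 0, 9 → best response a4.
Row against Z: payoffs 4, 6, 3, 5 → best response a2.
Column against a1: payoffs 0, 8, 6, 3 → best response X.
Column against a2: payoffs 7, 8, 3, 2 → best response X.
Column against a3: payoffs 0, 2, 1, 9 → best response Z.
Column against a4: payoffs 5, 6, 4, 8 → best response Z.
No profile is a mutual best response for all players.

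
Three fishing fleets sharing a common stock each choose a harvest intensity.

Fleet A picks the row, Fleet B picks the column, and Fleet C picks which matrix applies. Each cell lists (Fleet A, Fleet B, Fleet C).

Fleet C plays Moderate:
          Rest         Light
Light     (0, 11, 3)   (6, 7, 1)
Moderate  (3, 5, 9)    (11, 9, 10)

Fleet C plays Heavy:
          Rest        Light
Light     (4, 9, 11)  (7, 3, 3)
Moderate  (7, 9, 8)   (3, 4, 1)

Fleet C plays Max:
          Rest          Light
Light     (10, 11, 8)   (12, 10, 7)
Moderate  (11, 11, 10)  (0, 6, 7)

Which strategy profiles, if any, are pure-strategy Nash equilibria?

(Light, Rest, Moderate): Fleet A can switch to Moderate (0 → 3). Not NE.
(Light, Rest, Heavy): Fleet A can switch to Moderate (4 → 7). Not NE.
(Light, Rest, Max): Fleet A can switch to Moderate (10 → 11). Not NE.
(Light, Light, Moderate): Fleet A can switch to Moderate (6 → 11). Not NE.
(Light, Light, Heavy): Fleet B can switch to Rest (3 → 9). Not NE.
(Light, Light, Max): Fleet B can switch to Rest (10 → 11). Not NE.
(Moderate, Rest, Moderate): Fleet B can switch to Light (5 → 9). Not NE.
(Moderate, Rest, Heavy): Fleet C can switch to Moderate (8 → 9). Not NE.
(Moderate, Rest, Max): Fleet A gets 11, best alternative 10; Fleet B gets 11, best alternative 6; Fleet C gets 10, best alternative 9. No profitable deviation — NE.
(Moderate, Light, Moderate): Fleet A gets 11, best alternative 6; Fleet B gets 9, best alternative 5; Fleet C gets 10, best alternative 7. No profitable deviation — NE.
(Moderate, Light, Heavy): Fleet A can switch to Light (3 → 7). Not NE.
(Moderate, Light, Max): Fleet A can switch to Light (0 → 12). Not NE.

Pure-strategy Nash equilibria: (Moderate, Rest, Max); (Moderate, Light, Moderate)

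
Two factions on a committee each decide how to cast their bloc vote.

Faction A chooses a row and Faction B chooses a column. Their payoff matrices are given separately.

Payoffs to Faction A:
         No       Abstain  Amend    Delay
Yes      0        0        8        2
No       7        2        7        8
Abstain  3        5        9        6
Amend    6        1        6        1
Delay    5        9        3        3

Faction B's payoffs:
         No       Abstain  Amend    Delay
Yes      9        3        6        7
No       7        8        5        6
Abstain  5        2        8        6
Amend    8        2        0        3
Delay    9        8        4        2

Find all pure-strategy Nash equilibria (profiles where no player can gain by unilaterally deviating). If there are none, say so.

The unique pure-strategy Nash equilibrium is (Abstain, Amend).

For each player, find the best response to each opponent profile; mutual best responses are the pure NE.
Faction A against No: payoffs 0, 7, 3, 6, 5 → best response No.
Faction A against Abstain: payoffs 0, 2, 5, 1, 9 → best response Delay.
Faction A against Amend: payoffs 8, 7, 9, 6, 3 → best response Abstain.
Faction A against Delay: payoffs 2, 8, 6, 1, 3 → best response No.
Faction B against Yes: payoffs 9, 3, 6, 7 → best response No.
Faction B against No: payoffs 7, 8, 5, 6 → best response Abstain.
Faction B against Abstain: payoffs 5, 2, 8, 6 → best response Amend.
Faction B against Amend: payoffs 8, 2, 0, 3 → best response No.
Faction B against Delay: payoffs 9, 8, 4, 2 → best response No.
Mutual best responses: (Abstain, Amend).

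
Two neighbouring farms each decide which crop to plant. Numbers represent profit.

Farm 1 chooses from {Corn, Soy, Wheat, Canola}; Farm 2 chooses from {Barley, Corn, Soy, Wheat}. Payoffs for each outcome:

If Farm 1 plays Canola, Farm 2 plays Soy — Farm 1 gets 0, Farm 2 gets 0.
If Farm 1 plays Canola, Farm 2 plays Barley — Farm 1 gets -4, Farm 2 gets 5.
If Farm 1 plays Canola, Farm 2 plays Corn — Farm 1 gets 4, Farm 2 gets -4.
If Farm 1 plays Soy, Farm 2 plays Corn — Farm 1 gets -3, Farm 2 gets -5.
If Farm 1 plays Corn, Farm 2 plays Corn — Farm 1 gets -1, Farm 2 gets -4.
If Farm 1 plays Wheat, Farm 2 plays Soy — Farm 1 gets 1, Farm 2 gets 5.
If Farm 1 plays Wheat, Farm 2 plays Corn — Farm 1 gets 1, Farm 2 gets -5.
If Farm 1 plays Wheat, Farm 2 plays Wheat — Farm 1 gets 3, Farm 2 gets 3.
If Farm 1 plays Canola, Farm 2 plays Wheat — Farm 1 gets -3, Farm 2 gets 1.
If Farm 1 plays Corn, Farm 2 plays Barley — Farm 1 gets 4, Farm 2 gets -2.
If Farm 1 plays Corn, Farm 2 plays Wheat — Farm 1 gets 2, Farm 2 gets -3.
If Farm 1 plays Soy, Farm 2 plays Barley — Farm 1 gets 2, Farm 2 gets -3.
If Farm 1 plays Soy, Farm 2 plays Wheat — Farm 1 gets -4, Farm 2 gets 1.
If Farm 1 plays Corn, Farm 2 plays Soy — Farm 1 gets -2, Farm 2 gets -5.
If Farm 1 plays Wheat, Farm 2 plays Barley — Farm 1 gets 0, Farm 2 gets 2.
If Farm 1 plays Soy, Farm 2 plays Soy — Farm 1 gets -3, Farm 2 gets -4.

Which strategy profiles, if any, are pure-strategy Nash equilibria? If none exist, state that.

(Corn, Barley): Farm 1 gets 4, best alternative 2; Farm 2 gets -2, best alternative -3. No profitable deviation — NE.
(Corn, Corn): Farm 1 can switch to Wheat (-1 → 1). Not NE.
(Corn, Soy): Farm 1 can switch to Wheat (-2 → 1). Not NE.
(Corn, Wheat): Farm 1 can switch to Wheat (2 → 3). Not NE.
(Soy, Barley): Farm 1 can switch to Corn (2 → 4). Not NE.
(Soy, Corn): Farm 1 can switch to Corn (-3 → -1). Not NE.
(Soy, Soy): Farm 1 can switch to Corn (-3 → -2). Not NE.
(Soy, Wheat): Farm 1 can switch to Corn (-4 → 2). Not NE.
(Wheat, Barley): Farm 1 can switch to Corn (0 → 4). Not NE.
(Wheat, Corn): Farm 1 can switch to Canola (1 → 4). Not NE.
(Wheat, Soy): Farm 1 gets 1, best alternative 0; Farm 2 gets 5, best alternative 3. No profitable deviation — NE.
(Wheat, Wheat): Farm 2 can switch to Soy (3 → 5). Not NE.
(The remaining 4 profiles each have a profitable deviation by the same check.)

Pure-strategy Nash equilibria: (Corn, Barley); (Wheat, Soy)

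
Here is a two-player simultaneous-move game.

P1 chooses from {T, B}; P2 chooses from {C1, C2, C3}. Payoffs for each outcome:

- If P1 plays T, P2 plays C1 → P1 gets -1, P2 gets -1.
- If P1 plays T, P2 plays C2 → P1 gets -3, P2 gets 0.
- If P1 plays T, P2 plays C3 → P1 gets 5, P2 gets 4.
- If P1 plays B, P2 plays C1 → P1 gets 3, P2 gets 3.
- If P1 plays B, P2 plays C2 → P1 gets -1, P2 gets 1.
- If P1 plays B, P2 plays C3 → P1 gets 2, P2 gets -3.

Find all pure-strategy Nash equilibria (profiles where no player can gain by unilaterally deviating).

P1 against C1: payoffs -1, 3 → best response B.
P1 against C2: payoffs -3, -1 → best response B.
P1 against C3: payoffs 5, 2 → best response T.
P2 against T: payoffs -1, 0, 4 → best response C3.
P2 against B: payoffs 3, 1, -3 → best response C1.
Mutual best responses: (T, C3); (B, C1).

Pure-strategy Nash equilibria: (T, C3) and (B, C1)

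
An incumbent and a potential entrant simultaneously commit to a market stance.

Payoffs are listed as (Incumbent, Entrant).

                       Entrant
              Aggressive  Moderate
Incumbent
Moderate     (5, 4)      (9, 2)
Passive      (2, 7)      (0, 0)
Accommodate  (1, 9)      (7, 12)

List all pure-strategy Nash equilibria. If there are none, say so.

Incumbent against Aggressive: payoffs 5, 2, 1 → best response Moderate.
Incumbent against Moderate: payoffs 9, 0, 7 → best response Moderate.
Entrant against Moderate: payoffs 4, 2 → best response Aggressive.
Entrant against Passive: payoffs 7, 0 → best response Aggressive.
Entrant against Accommodate: payoffs 9, 12 → best response Moderate.
Mutual best responses: (Moderate, Aggressive).

Pure NE: (Moderate, Aggressive)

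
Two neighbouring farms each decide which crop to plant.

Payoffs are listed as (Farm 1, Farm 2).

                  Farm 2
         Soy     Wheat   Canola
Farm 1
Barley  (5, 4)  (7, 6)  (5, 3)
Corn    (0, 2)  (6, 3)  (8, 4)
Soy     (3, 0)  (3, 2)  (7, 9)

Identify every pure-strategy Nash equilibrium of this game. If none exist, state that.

(Barley, Soy): Farm 2 can switch to Wheat (4 → 6). Not NE.
(Barley, Wheat): Farm 1 gets 7, best alternative 6; Farm 2 gets 6, best alternative 4. No profitable deviation — NE.
(Barley, Canola): Farm 1 can switch to Corn (5 → 8). Not NE.
(Corn, Soy): Farm 1 can switch to Barley (0 → 5). Not NE.
(Corn, Wheat): Farm 1 can switch to Barley (6 → 7). Not NE.
(Corn, Canola): Farm 1 gets 8, best alternative 7; Farm 2 gets 4, best alternative 3. No profitable deviation — NE.
(Soy, Soy): Farm 1 can switch to Barley (3 → 5). Not NE.
(Soy, Wheat): Farm 1 can switch to Barley (3 → 7). Not NE.
(The remaining 1 profile has a profitable deviation by the same check.)

The pure Nash equilibria are (Barley, Wheat); (Corn, Canola).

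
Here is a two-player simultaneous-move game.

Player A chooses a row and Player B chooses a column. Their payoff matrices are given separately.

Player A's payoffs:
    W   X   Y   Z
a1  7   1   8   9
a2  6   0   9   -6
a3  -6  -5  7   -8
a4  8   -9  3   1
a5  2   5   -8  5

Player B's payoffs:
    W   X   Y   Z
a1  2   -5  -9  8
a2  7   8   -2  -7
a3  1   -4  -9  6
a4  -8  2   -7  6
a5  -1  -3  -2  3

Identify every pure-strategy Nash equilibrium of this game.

(a1, W): Player A can switch to a4 (7 → 8). Not NE.
(a1, X): Player A can switch to a5 (1 → 5). Not NE.
(a1, Y): Player A can switch to a2 (8 → 9). Not NE.
(a1, Z): Player A gets 9, best alternative 5; Player B gets 8, best alternative 2. No profitable deviation — NE.
(a2, W): Player A can switch to a1 (6 → 7). Not NE.
(a2, X): Player A can switch to a1 (0 → 1). Not NE.
(a2, Y): Player B can switch to W (-2 → 7). Not NE.
(The remaining 13 profiles each have a profitable deviation by the same check.)

The unique pure-strategy Nash equilibrium is (a1, Z).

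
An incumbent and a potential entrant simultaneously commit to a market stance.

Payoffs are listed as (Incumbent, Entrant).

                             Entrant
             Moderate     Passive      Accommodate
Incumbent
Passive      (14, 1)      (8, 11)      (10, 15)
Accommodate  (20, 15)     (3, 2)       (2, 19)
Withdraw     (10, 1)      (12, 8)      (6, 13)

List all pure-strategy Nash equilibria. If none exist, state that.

(Passive, Accommodate)

Incumbent against Moderate: payoffs 14, 20, 10 → best response Accommodate.
Incumbent against Passive: payoffs 8, 3, 12 → best response Withdraw.
Incumbent against Accommodate: payoffs 10, 2, 6 → best response Passive.
Entrant against Passive: payoffs 1, 11, 15 → best response Accommodate.
Entrant against Accommodate: payoffs 15, 2, 19 → best response Accommodate.
Entrant against Withdraw: payoffs 1, 8, 13 → best response Accommodate.
Mutual best responses: (Passive, Accommodate).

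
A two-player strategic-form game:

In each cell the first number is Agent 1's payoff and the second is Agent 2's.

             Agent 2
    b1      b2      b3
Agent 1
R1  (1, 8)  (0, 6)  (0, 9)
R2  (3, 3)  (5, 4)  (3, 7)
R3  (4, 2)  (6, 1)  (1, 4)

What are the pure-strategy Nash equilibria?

The unique pure-strategy Nash equilibrium is (R2, b3).

(R1, b1): Agent 1 can switch to R2 (1 → 3). Not NE.
(R1, b2): Agent 1 can switch to R2 (0 → 5). Not NE.
(R1, b3): Agent 1 can switch to R2 (0 → 3). Not NE.
(R2, b1): Agent 1 can switch to R3 (3 → 4). Not NE.
(R2, b2): Agent 1 can switch to R3 (5 → 6). Not NE.
(R2, b3): Agent 1 gets 3, best alternative 1; Agent 2 gets 7, best alternative 4. No profitable deviation — NE.
(R3, b1): Agent 2 can switch to b3 (2 → 4). Not NE.
(R3, b2): Agent 2 can switch to b1 (1 → 2). Not NE.
(R3, b3): Agent 1 can switch to R2 (1 → 3). Not NE.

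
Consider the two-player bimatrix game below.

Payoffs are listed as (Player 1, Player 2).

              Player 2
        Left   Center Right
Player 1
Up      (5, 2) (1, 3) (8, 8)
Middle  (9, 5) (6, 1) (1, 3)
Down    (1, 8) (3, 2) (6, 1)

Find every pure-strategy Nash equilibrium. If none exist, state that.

For each player, find the best response to each opponent profile; mutual best responses are the pure NE.
Player 1 against Left: payoffs 5, 9, 1 → best response Middle.
Player 1 against Center: payoffs 1, 6, 3 → best response Middle.
Player 1 against Right: payoffs 8, 1, 6 → best response Up.
Player 2 against Up: payoffs 2, 3, 8 → best response Right.
Player 2 against Middle: payoffs 5, 1, 3 → best response Left.
Player 2 against Down: payoffs 8, 2, 1 → best response Left.
Mutual best responses: (Up, Right); (Middle, Left).

(Up, Right); (Middle, Left)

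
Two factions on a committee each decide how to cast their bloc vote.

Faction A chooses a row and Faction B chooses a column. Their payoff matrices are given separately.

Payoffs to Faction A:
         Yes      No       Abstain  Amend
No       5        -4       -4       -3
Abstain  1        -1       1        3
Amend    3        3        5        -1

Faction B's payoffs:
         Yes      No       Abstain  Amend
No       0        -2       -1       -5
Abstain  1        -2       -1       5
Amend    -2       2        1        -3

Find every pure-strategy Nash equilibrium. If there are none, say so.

For each strategy profile, look for a profitable unilateral deviation.
(No, Yes): Faction A gets 5, best alternative 3; Faction B gets 0, best alternative -1. No profitable deviation — NE.
(No, No): Faction A can switch to Abstain (-4 → -1). Not NE.
(No, Abstain): Faction A can switch to Abstain (-4 → 1). Not NE.
(No, Amend): Faction A can switch to Abstain (-3 → 3). Not NE.
(Abstain, Yes): Faction A can switch to No (1 → 5). Not NE.
(Abstain, No): Faction A can switch to Amend (-1 → 3). Not NE.
(Abstain, Abstain): Faction A can switch to Amend (1 → 5). Not NE.
(Abstain, Amend): Faction A gets 3, best alternative -1; Faction B gets 5, best alternative 1. No profitable deviation — NE.
(Amend, Yes): Faction A can switch to No (3 → 5). Not NE.
(Amend, No): Faction A gets 3, best alternative -1; Faction B gets 2, best alternative 1. No profitable deviation — NE.
(Amend, Abstain): Faction B can switch to No (1 → 2). Not NE.
(The remaining 1 profile has a profitable deviation by the same check.)

The pure Nash equilibria are (No, Yes) and (Abstain, Amend) and (Amend, No).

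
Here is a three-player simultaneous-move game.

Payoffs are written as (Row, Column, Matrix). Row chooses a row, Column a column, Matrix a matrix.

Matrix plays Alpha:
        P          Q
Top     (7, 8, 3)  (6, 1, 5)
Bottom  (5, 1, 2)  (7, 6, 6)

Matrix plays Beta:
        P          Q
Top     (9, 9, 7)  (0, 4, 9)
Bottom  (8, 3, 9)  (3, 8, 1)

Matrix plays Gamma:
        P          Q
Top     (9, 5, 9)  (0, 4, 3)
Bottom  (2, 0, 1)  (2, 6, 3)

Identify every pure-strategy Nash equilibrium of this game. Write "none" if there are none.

The pure Nash equilibria are (Top, P, Gamma), (Bottom, Q, Alpha).

For each player, find the best response to each opponent profile; mutual best responses are the pure NE.
Row against (P, Alpha): payoffs 7, 5 → best response Top.
Row against (P, Beta): payoffs 9, 8 → best response Top.
Row against (P, Gamma): payoffs 9, 2 → best response Top.
Row against (Q, Alpha): payoffs 6, 7 → best response Bottom.
Row against (Q, Beta): payoffs 0, 3 → best response Bottom.
Row against (Q, Gamma): payoffs 0, 2 → best response Bottom.
Column against (Top, Alpha): payoffs 8, 1 → best response P.
Column against (Top, Beta): payoffs 9, 4 → best response P.
Column against (Top, Gamma): payoffs 5, 4 → best response P.
Column against (Bottom, Alpha): payoffs 1, 6 → best response Q.
Column against (Bottom, Beta): payoffs 3, 8 → best response Q.
Column against (Bottom, Gamma): payoffs 0, 6 → best response Q.
Matrix against (Top, P): payoffs 3, 7, 9 → best response Gamma.
Matrix against (Top, Q): payoffs 5, 9, 3 → best response Beta.
Matrix against (Bottom, P): payoffs 2, 9, 1 → best response Beta.
Matrix against (Bottom, Q): payoffs 6, 1, 3 → best response Alpha.
Mutual best responses: (Top, P, Gamma); (Bottom, Q, Alpha).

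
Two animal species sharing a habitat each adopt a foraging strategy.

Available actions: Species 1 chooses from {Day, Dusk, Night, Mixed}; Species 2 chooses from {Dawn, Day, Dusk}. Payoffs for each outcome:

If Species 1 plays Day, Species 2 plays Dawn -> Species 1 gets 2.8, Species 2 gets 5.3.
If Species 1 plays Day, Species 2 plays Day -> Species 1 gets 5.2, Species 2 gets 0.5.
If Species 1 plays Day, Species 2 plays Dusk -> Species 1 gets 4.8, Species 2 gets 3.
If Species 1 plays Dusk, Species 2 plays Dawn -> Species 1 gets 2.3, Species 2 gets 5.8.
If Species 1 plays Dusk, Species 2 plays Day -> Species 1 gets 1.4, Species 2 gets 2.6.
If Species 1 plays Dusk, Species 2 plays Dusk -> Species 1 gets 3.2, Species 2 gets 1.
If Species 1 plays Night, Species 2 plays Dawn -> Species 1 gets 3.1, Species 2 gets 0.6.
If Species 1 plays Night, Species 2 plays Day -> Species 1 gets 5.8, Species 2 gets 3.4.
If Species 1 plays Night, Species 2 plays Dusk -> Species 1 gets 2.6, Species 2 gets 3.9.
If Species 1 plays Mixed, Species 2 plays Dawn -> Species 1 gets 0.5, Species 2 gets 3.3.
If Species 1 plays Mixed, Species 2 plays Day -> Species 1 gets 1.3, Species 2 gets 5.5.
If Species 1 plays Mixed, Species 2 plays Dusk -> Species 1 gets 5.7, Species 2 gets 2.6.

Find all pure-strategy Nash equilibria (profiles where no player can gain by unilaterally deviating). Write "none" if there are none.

(Day, Dawn): Species 1 can switch to Night (2.8 → 3.1). Not NE.
(Day, Day): Species 1 can switch to Night (5.2 → 5.8). Not NE.
(Day, Dusk): Species 1 can switch to Mixed (4.8 → 5.7). Not NE.
(Dusk, Dawn): Species 1 can switch to Day (2.3 → 2.8). Not NE.
(Dusk, Day): Species 1 can switch to Day (1.4 → 5.2). Not NE.
(Dusk, Dusk): Species 1 can switch to Day (3.2 → 4.8). Not NE.
(Night, Dawn): Species 2 can switch to Day (0.6 → 3.4). Not NE.
(Night, Day): Species 2 can switch to Dusk (3.4 → 3.9). Not NE.
(Night, Dusk): Species 1 can switch to Day (2.6 → 4.8). Not NE.
(Mixed, Dawn): Species 1 can switch to Day (0.5 → 2.8). Not NE.
(The remaining 2 profiles each have a profitable deviation by the same check.)

none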